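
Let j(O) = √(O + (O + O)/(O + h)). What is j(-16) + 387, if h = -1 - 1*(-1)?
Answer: 387 + I*√14 ≈ 387.0 + 3.7417*I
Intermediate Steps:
h = 0 (h = -1 + 1 = 0)
j(O) = √(2 + O) (j(O) = √(O + (O + O)/(O + 0)) = √(O + (2*O)/O) = √(O + 2) = √(2 + O))
j(-16) + 387 = √(2 - 16) + 387 = √(-14) + 387 = I*√14 + 387 = 387 + I*√14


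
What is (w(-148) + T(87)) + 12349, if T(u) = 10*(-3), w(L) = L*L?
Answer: 34223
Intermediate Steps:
w(L) = L**2
T(u) = -30
(w(-148) + T(87)) + 12349 = ((-148)**2 - 30) + 12349 = (21904 - 30) + 12349 = 21874 + 12349 = 34223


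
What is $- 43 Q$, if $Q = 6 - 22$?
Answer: $688$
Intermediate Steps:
$Q = -16$
$- 43 Q = \left(-43\right) \left(-16\right) = 688$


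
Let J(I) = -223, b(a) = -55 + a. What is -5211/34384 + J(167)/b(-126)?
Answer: 6724441/6223504 ≈ 1.0805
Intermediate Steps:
-5211/34384 + J(167)/b(-126) = -5211/34384 - 223/(-55 - 126) = -5211*1/34384 - 223/(-181) = -5211/34384 - 223*(-1/181) = -5211/34384 + 223/181 = 6724441/6223504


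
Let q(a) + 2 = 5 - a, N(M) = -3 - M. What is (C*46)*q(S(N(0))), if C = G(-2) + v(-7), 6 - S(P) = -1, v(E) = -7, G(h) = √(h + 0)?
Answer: 1288 - 184*I*√2 ≈ 1288.0 - 260.22*I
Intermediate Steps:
G(h) = √h
S(P) = 7 (S(P) = 6 - 1*(-1) = 6 + 1 = 7)
q(a) = 3 - a (q(a) = -2 + (5 - a) = 3 - a)
C = -7 + I*√2 (C = √(-2) - 7 = I*√2 - 7 = -7 + I*√2 ≈ -7.0 + 1.4142*I)
(C*46)*q(S(N(0))) = ((-7 + I*√2)*46)*(3 - 1*7) = (-322 + 46*I*√2)*(3 - 7) = (-322 + 46*I*√2)*(-4) = 1288 - 184*I*√2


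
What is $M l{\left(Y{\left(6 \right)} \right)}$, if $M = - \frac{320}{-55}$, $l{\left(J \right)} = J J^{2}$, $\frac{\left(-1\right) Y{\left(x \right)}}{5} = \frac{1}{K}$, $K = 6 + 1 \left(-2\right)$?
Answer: $- \frac{125}{11} \approx -11.364$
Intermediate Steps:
$K = 4$ ($K = 6 - 2 = 4$)
$Y{\left(x \right)} = - \frac{5}{4}$
$l{\left(J \right)} = J^{3}$
$M = \frac{64}{11}$ ($M = \left(-320\right) \left(- \frac{1}{55}\right) = \frac{64}{11} \approx 5.8182$)
$M l{\left(Y{\left(6 \right)} \right)} = \frac{64 \left(- \frac{5}{4}\right)^{3}}{11} = \frac{64}{11} \left(- \frac{125}{64}\right) = - \frac{125}{11}$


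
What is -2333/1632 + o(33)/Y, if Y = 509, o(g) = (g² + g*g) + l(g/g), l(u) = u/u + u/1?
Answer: 2370263/830688 ≈ 2.8534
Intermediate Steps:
l(u) = 1 + u (l(u) = 1 + u*1 = 1 + u)
o(g) = 2 + 2*g² (o(g) = (g² + g*g) + (1 + g/g) = (g² + g²) + (1 + 1) = 2*g² + 2 = 2 + 2*g²)
-2333/1632 + o(33)/Y = -2333/1632 + (2 + 2*33²)/509 = -2333*1/1632 + (2 + 2*1089)*(1/509) = -2333/1632 + (2 + 2178)*(1/509) = -2333/1632 + 2180*(1/509) = -2333/1632 + 2180/509 = 2370263/830688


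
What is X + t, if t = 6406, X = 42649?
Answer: 49055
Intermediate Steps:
X + t = 42649 + 6406 = 49055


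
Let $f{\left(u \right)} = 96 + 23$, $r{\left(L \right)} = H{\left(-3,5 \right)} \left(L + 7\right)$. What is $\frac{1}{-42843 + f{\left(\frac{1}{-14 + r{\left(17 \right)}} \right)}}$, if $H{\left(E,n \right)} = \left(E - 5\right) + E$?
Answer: $- \frac{1}{42724} \approx -2.3406 \cdot 10^{-5}$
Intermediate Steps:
$H{\left(E,n \right)} = -5 + 2 E$ ($H{\left(E,n \right)} = \left(-5 + E\right) + E = -5 + 2 E$)
$r{\left(L \right)} = -77 - 11 L$ ($r{\left(L \right)} = \left(-5 + 2 \left(-3\right)\right) \left(L + 7\right) = \left(-5 - 6\right) \left(7 + L\right) = - 11 \left(7 + L\right) = -77 - 11 L$)
$f{\left(u \right)} = 119$
$\frac{1}{-42843 + f{\left(\frac{1}{-14 + r{\left(17 \right)}} \right)}} = \frac{1}{-42843 + 119} = \frac{1}{-42724} = - \frac{1}{42724}$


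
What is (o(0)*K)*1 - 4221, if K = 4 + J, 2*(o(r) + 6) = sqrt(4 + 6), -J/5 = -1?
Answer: -4275 + 9*sqrt(10)/2 ≈ -4260.8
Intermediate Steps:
J = 5 (J = -5*(-1) = 5)
o(r) = -6 + sqrt(10)/2 (o(r) = -6 + sqrt(4 + 6)/2 = -6 + sqrt(10)/2)
K = 9 (K = 4 + 5 = 9)
(o(0)*K)*1 - 4221 = ((-6 + sqrt(10)/2)*9)*1 - 4221 = (-54 + 9*sqrt(10)/2)*1 - 4221 = (-54 + 9*sqrt(10)/2) - 4221 = -4275 + 9*sqrt(10)/2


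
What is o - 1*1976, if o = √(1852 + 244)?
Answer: -1976 + 4*√131 ≈ -1930.2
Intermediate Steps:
o = 4*√131 (o = √2096 = 4*√131 ≈ 45.782)
o - 1*1976 = 4*√131 - 1*1976 = 4*√131 - 1976 = -1976 + 4*√131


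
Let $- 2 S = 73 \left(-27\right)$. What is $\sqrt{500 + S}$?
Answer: $\frac{\sqrt{5942}}{2} \approx 38.542$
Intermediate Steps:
$S = \frac{1971}{2}$ ($S = - \frac{73 \left(-27\right)}{2} = \left(- \frac{1}{2}\right) \left(-1971\right) = \frac{1971}{2} \approx 985.5$)
$\sqrt{500 + S} = \sqrt{500 + \frac{1971}{2}} = \sqrt{\frac{2971}{2}} = \frac{\sqrt{5942}}{2}$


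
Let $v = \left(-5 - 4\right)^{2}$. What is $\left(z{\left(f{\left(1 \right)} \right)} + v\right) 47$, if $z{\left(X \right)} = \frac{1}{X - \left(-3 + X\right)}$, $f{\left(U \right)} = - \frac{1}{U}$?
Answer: $\frac{11468}{3} \approx 3822.7$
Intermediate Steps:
$v = 81$ ($v = \left(-9\right)^{2} = 81$)
$z{\left(X \right)} = \frac{1}{3}$
$\left(z{\left(f{\left(1 \right)} \right)} + v\right) 47 = \left(\frac{1}{3} + 81\right) 47 = \frac{244}{3} \cdot 47 = \frac{11468}{3}$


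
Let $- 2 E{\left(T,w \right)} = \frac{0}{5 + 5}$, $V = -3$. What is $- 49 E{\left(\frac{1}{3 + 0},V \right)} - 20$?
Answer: $-20$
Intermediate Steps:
$E{\left(T,w \right)} = 0$ ($E{\left(T,w \right)} = - \frac{0 \frac{1}{5 + 5}}{2} = - \frac{0 \cdot \frac{1}{10}}{2} = \left(- \frac{1}{2}\right) 0 = 0$)
$- 49 E{\left(\frac{1}{3 + 0},V \right)} - 20 = \left(-49\right) 0 - 20 = 0 - 20 = -20$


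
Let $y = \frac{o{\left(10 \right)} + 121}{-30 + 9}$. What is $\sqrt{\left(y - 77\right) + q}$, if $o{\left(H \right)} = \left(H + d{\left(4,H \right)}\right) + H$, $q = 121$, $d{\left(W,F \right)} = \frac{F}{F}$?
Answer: $\frac{\sqrt{16422}}{21} \approx 6.1023$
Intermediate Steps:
$d{\left(W,F \right)} = 1$
$o{\left(H \right)} = 1 + 2 H$ ($o{\left(H \right)} = \left(H + 1\right) + H = \left(1 + H\right) + H = 1 + 2 H$)
$y = - \frac{142}{21}$ ($y = \frac{\left(1 + 2 \cdot 10\right) + 121}{-30 + 9} = \frac{\left(1 + 20\right) + 121}{-21} = \left(21 + 121\right) \left(- \frac{1}{21}\right) = 142 \left(- \frac{1}{21}\right) = - \frac{142}{21} \approx -6.7619$)
$\sqrt{\left(y - 77\right) + q} = \sqrt{\left(- \frac{142}{21} - 77\right) + 121} = \sqrt{- \frac{1759}{21} + 121} = \sqrt{\frac{782}{21}} = \frac{\sqrt{16422}}{21}$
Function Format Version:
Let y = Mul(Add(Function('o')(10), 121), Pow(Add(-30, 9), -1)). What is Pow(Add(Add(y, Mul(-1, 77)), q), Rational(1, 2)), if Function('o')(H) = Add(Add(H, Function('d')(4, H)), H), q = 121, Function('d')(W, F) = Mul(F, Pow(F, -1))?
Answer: Mul(Rational(1, 21), Pow(16422, Rational(1, 2))) ≈ 6.1023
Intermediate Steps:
Function('d')(W, F) = 1
Function('o')(H) = Add(1, Mul(2, H)) (Function('o')(H) = Add(Add(H, 1), H) = Add(Add(1, H), H) = Add(1, Mul(2, H)))
y = Rational(-142, 21) (y = Mul(Add(Add(1, Mul(2, 10)), 121), Pow(Add(-30, 9), -1)) = Mul(Add(Add(1, 20), 121), Pow(-21, -1)) = Mul(Add(21, 121), Rational(-1, 21)) = Mul(142, Rational(-1, 21)) = Rational(-142, 21) ≈ -6.7619)
Pow(Add(Add(y, Mul(-1, 77)), q), Rational(1, 2)) = Pow(Add(Add(Rational(-142, 21), Mul(-1, 77)), 121), Rational(1, 2)) = Pow(Add(Add(Rational(-142, 21), -77), 121), Rational(1, 2)) = Pow(Add(Rational(-1759, 21), 121), Rational(1, 2)) = Pow(Rational(782, 21), Rational(1, 2)) = Mul(Rational(1, 21), Pow(16422, Rational(1, 2)))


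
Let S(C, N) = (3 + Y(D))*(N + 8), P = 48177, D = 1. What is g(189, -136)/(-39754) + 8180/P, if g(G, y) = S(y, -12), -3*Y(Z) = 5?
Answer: 162722332/957614229 ≈ 0.16992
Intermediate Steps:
Y(Z) = -5/3 (Y(Z) = -⅓*5 = -5/3)
S(C, N) = 32/3 + 4*N/3 (S(C, N) = (3 - 5/3)*(N + 8) = 4*(8 + N)/3 = 32/3 + 4*N/3)
g(G, y) = -16/3 (g(G, y) = 32/3 + (4/3)*(-12) = 32/3 - 16 = -16/3)
g(189, -136)/(-39754) + 8180/P = -16/3/(-39754) + 8180/48177 = -16/3*(-1/39754) + 8180*(1/48177) = 8/59631 + 8180/48177 = 162722332/957614229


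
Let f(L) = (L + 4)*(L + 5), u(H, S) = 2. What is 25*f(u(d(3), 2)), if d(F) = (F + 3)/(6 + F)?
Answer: 1050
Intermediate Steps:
d(F) = (3 + F)/(6 + F)
f(L) = (4 + L)*(5 + L)
25*f(u(d(3), 2)) = 25*(20 + 2² + 9*2) = 25*(20 + 4 + 18) = 25*42 = 1050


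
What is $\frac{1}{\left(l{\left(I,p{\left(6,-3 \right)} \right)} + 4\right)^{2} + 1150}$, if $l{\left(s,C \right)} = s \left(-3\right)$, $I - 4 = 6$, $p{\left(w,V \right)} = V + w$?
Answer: $\frac{1}{1826} \approx 0.00054764$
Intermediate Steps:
$I = 10$ ($I = 4 + 6 = 10$)
$l{\left(s,C \right)} = - 3 s$
$\frac{1}{\left(l{\left(I,p{\left(6,-3 \right)} \right)} + 4\right)^{2} + 1150} = \frac{1}{\left(\left(-3\right) 10 + 4\right)^{2} + 1150} = \frac{1}{\left(-30 + 4\right)^{2} + 1150} = \frac{1}{\left(-26\right)^{2} + 1150} = \frac{1}{676 + 1150} = \frac{1}{1826}$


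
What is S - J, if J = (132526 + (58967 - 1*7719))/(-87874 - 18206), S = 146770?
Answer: 2594924229/17680 ≈ 1.4677e+5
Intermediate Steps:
J = -30629/17680 (J = (132526 + (58967 - 7719))/(-106080) = (132526 + 51248)*(-1/106080) = 183774*(-1/106080) = -30629/17680 ≈ -1.7324)
S - J = 146770 - 1*(-30629/17680) = 146770 + 30629/17680 = 2594924229/17680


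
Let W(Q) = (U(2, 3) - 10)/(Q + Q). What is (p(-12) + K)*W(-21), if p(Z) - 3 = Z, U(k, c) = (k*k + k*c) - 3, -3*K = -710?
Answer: 683/42 ≈ 16.262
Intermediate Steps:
K = 710/3 (K = -⅓*(-710) = 710/3 ≈ 236.67)
U(k, c) = -3 + k² + c*k (U(k, c) = (k² + c*k) - 3 = -3 + k² + c*k)
W(Q) = -3/(2*Q) (W(Q) = ((-3 + 2² + 3*2) - 10)/(Q + Q) = ((-3 + 4 + 6) - 10)/((2*Q)) = (7 - 10)*(1/(2*Q)) = -3/(2*Q))
p(Z) = 3 + Z
(p(-12) + K)*W(-21) = ((3 - 12) + 710/3)*(-3/2/(-21)) = (-9 + 710/3)*(-3/2*(-1/21)) = (683/3)*(1/14) = 683/42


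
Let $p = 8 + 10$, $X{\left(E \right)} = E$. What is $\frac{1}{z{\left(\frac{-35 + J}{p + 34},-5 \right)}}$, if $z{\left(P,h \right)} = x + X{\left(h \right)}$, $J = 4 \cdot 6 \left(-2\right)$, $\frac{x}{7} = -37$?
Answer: $- \frac{1}{264} \approx -0.0037879$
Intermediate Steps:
$x = -259$ ($x = 7 \left(-37\right) = -259$)
$J = -48$ ($J = 24 \left(-2\right) = -48$)
$p = 18$
$z{\left(P,h \right)} = -259 + h$
$\frac{1}{z{\left(\frac{-35 + J}{p + 34},-5 \right)}} = \frac{1}{-259 - 5} = \frac{1}{-264} = - \frac{1}{264}$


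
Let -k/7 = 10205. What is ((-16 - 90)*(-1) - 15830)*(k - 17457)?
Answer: 1397737808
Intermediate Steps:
k = -71435 (k = -7*10205 = -71435)
((-16 - 90)*(-1) - 15830)*(k - 17457) = ((-16 - 90)*(-1) - 15830)*(-71435 - 17457) = (-106*(-1) - 15830)*(-88892) = (106 - 15830)*(-88892) = -15724*(-88892) = 1397737808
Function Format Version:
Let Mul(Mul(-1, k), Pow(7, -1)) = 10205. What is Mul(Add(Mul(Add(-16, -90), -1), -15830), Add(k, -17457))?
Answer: 1397737808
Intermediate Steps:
k = -71435 (k = Mul(-7, 10205) = -71435)
Mul(Add(Mul(Add(-16, -90), -1), -15830), Add(k, -17457)) = Mul(Add(Mul(Add(-16, -90), -1), -15830), Add(-71435, -17457)) = Mul(Add(Mul(-106, -1), -15830), -88892) = Mul(Add(106, -15830), -88892) = Mul(-15724, -88892) = 1397737808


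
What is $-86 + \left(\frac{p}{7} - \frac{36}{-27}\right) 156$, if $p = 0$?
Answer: $122$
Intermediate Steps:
$-86 + \left(\frac{p}{7} - \frac{36}{-27}\right) 156 = -86 + \left(\frac{0}{7} - \frac{36}{-27}\right) 156 = -86 + \left(0 \cdot \frac{1}{7} - - \frac{4}{3}\right) 156 = -86 + \left(0 + \frac{4}{3}\right) 156 = -86 + \frac{4}{3} \cdot 156 = -86 + 208 = 122$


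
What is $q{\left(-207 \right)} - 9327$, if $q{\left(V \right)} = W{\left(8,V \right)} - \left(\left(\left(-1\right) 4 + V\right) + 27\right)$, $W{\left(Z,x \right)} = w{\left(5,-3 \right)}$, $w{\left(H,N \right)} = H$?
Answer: $-9138$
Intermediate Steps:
$W{\left(Z,x \right)} = 5$
$q{\left(V \right)} = -18 - V$ ($q{\left(V \right)} = 5 - \left(\left(\left(-1\right) 4 + V\right) + 27\right) = 5 - \left(\left(-4 + V\right) + 27\right) = 5 - \left(23 + V\right) = -18 - V$)
$q{\left(-207 \right)} - 9327 = \left(-18 - -207\right) - 9327 = \left(-18 + 207\right) - 9327 = 189 - 9327 = -9138$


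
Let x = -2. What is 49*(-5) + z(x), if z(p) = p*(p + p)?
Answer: -237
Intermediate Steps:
z(p) = 2*p² (z(p) = p*(2*p) = 2*p²)
49*(-5) + z(x) = 49*(-5) + 2*(-2)² = -245 + 2*4 = -245 + 8 = -237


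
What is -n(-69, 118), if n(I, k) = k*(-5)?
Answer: 590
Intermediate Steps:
n(I, k) = -5*k
-n(-69, 118) = -(-5)*118 = -1*(-590) = 590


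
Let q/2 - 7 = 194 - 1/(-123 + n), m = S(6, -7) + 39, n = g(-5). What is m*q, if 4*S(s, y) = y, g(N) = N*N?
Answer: 2935151/196 ≈ 14975.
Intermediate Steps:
g(N) = N²
S(s, y) = y/4
n = 25 (n = (-5)² = 25)
m = 149/4 (m = (¼)*(-7) + 39 = -7/4 + 39 = 149/4 ≈ 37.250)
q = 19699/49 (q = 14 + 2*(194 - 1/(-123 + 25)) = 14 + 2*(194 - 1/(-98)) = 14 + 2*(194 - 1*(-1/98)) = 14 + 2*(194 + 1/98) = 14 + 2*(19013/98) = 14 + 19013/49 = 19699/49 ≈ 402.02)
m*q = (149/4)*(19699/49) = 2935151/196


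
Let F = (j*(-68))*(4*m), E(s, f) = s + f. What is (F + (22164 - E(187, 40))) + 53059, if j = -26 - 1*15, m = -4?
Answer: 30388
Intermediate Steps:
E(s, f) = f + s
j = -41 (j = -26 - 15 = -41)
F = -44608 (F = (-41*(-68))*(4*(-4)) = 2788*(-16) = -44608)
(F + (22164 - E(187, 40))) + 53059 = (-44608 + (22164 - (40 + 187))) + 53059 = (-44608 + (22164 - 1*227)) + 53059 = (-44608 + (22164 - 227)) + 53059 = (-44608 + 21937) + 53059 = -22671 + 53059 = 30388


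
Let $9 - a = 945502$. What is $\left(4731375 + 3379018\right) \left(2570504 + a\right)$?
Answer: $13179477839323$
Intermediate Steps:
$a = -945493$ ($a = 9 - 945502 = -945493$)
$\left(4731375 + 3379018\right) \left(2570504 + a\right) = \left(4731375 + 3379018\right) \left(2570504 - 945493\right) = 8110393 \cdot 1625011 = 13179477839323$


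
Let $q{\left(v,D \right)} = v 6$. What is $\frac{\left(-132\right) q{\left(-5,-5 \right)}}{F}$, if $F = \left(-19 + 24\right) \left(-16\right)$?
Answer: $- \frac{99}{2} \approx -49.5$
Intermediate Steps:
$q{\left(v,D \right)} = 6 v$
$F = -80$ ($F = 5 \left(-16\right) = -80$)
$\frac{\left(-132\right) q{\left(-5,-5 \right)}}{F} = \frac{\left(-132\right) 6 \left(-5\right)}{-80} = \left(-132\right) \left(-30\right) \left(- \frac{1}{80}\right) = 3960 \left(- \frac{1}{80}\right) = - \frac{99}{2}$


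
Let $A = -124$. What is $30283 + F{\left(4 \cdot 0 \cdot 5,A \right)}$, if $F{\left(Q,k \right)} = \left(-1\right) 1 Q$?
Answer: $30283$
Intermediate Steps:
$F{\left(Q,k \right)} = - Q$
$30283 + F{\left(4 \cdot 0 \cdot 5,A \right)} = 30283 - 4 \cdot 0 \cdot 5 = 30283 - 0 \cdot 5 = 30283 - 0 = 30283 + 0 = 30283$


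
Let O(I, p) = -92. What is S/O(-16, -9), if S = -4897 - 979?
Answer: 1469/23 ≈ 63.870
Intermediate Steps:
S = -5876
S/O(-16, -9) = -5876/(-92) = -5876*(-1/92) = 1469/23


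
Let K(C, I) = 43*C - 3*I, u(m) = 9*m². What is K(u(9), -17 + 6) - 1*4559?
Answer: 26821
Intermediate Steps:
K(C, I) = -3*I + 43*C
K(u(9), -17 + 6) - 1*4559 = (-3*(-17 + 6) + 43*(9*9²)) - 1*4559 = (-3*(-11) + 43*(9*81)) - 4559 = (33 + 43*729) - 4559 = (33 + 31347) - 4559 = 31380 - 4559 = 26821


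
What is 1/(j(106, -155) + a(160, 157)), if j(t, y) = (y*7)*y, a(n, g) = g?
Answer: 1/168332 ≈ 5.9406e-6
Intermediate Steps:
j(t, y) = 7*y² (j(t, y) = (7*y)*y = 7*y²)
1/(j(106, -155) + a(160, 157)) = 1/(7*(-155)² + 157) = 1/(7*24025 + 157) = 1/(168175 + 157) = 1/168332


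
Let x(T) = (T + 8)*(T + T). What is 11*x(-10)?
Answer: 440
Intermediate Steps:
x(T) = 2*T*(8 + T) (x(T) = (8 + T)*(2*T) = 2*T*(8 + T))
11*x(-10) = 11*(2*(-10)*(8 - 10)) = 11*(2*(-10)*(-2)) = 11*40 = 440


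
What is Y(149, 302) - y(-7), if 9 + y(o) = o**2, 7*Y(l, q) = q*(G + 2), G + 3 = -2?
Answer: -1186/7 ≈ -169.43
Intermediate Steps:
G = -5 (G = -3 - 2 = -5)
Y(l, q) = -3*q/7 (Y(l, q) = (q*(-5 + 2))/7 = (q*(-3))/7 = (-3*q)/7 = -3*q/7)
y(o) = -9 + o**2
Y(149, 302) - y(-7) = -3/7*302 - (-9 + (-7)**2) = -906/7 - (-9 + 49) = -906/7 - 1*40 = -906/7 - 40 = -1186/7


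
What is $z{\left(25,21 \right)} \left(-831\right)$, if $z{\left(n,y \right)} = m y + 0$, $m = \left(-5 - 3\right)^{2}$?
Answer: $-1116864$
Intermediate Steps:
$m = 64$ ($m = \left(-8\right)^{2} = 64$)
$z{\left(n,y \right)} = 64 y$ ($z{\left(n,y \right)} = 64 y + 0 = 64 y$)
$z{\left(25,21 \right)} \left(-831\right) = 64 \cdot 21 \left(-831\right) = 1344 \left(-831\right) = -1116864$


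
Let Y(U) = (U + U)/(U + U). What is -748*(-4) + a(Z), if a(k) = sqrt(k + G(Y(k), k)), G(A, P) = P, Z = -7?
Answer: 2992 + I*sqrt(14) ≈ 2992.0 + 3.7417*I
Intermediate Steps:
Y(U) = 1 (Y(U) = (2*U)/((2*U)) = (2*U)*(1/(2*U)) = 1)
a(k) = sqrt(2)*sqrt(k) (a(k) = sqrt(k + k) = sqrt(2*k) = sqrt(2)*sqrt(k))
-748*(-4) + a(Z) = -748*(-4) + sqrt(2)*sqrt(-7) = -68*(-44) + sqrt(2)*(I*sqrt(7)) = 2992 + I*sqrt(14)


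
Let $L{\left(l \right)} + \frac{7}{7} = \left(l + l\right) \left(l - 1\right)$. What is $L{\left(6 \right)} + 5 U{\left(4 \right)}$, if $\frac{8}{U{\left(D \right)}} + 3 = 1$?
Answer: $39$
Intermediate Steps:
$L{\left(l \right)} = -1 + 2 l \left(-1 + l\right)$ ($L{\left(l \right)} = -1 + \left(l + l\right) \left(l - 1\right) = -1 + 2 l \left(-1 + l\right)$)
$U{\left(D \right)} = -4$ ($U{\left(D \right)} = \frac{8}{-3 + 1} = \frac{8}{-2} = 8 \left(- \frac{1}{2}\right) = -4$)
$L{\left(6 \right)} + 5 U{\left(4 \right)} = \left(-1 - 12 + 2 \cdot 6^{2}\right) + 5 \left(-4\right) = \left(-1 - 12 + 2 \cdot 36\right) - 20 = \left(-1 - 12 + 72\right) - 20 = 59 - 20 = 39$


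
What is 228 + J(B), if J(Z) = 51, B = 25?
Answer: 279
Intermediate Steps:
228 + J(B) = 228 + 51 = 279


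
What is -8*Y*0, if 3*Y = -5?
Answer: 0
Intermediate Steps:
Y = -5/3 (Y = (⅓)*(-5) = -5/3 ≈ -1.6667)
-8*Y*0 = -8*(-5/3)*0 = (40/3)*0 = 0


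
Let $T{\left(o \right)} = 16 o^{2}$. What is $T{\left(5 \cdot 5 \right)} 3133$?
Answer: $31330000$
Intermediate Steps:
$T{\left(5 \cdot 5 \right)} 3133 = 16 \left(5 \cdot 5\right)^{2} \cdot 3133 = 16 \cdot 25^{2} \cdot 3133 = 16 \cdot 625 \cdot 3133 = 10000 \cdot 3133 = 31330000$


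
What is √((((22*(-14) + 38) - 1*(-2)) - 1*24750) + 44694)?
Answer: 2*√4919 ≈ 140.27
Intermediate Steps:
√((((22*(-14) + 38) - 1*(-2)) - 1*24750) + 44694) = √((((-308 + 38) + 2) - 24750) + 44694) = √(((-270 + 2) - 24750) + 44694) = √((-268 - 24750) + 44694) = √(-25018 + 44694) = √19676 = 2*√4919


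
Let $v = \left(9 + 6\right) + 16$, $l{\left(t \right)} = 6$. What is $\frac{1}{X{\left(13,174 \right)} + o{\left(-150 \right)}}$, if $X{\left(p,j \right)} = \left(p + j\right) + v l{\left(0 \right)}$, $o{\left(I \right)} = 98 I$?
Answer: $- \frac{1}{14327} \approx -6.9798 \cdot 10^{-5}$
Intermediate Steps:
$v = 31$ ($v = 15 + 16 = 31$)
$X{\left(p,j \right)} = 186 + j + p$ ($X{\left(p,j \right)} = \left(p + j\right) + 31 \cdot 6 = \left(j + p\right) + 186 = 186 + j + p$)
$\frac{1}{X{\left(13,174 \right)} + o{\left(-150 \right)}} = \frac{1}{\left(186 + 174 + 13\right) + 98 \left(-150\right)} = \frac{1}{373 - 14700} = \frac{1}{-14327} = - \frac{1}{14327}$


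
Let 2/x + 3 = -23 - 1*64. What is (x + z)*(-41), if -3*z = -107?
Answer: -65764/45 ≈ -1461.4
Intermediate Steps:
z = 107/3 (z = -⅓*(-107) = 107/3 ≈ 35.667)
x = -1/45 (x = 2/(-3 + (-23 - 1*64)) = 2/(-3 + (-23 - 64)) = 2/(-3 - 87) = 2/(-90) = 2*(-1/90) = -1/45 ≈ -0.022222)
(x + z)*(-41) = (-1/45 + 107/3)*(-41) = (1604/45)*(-41) = -65764/45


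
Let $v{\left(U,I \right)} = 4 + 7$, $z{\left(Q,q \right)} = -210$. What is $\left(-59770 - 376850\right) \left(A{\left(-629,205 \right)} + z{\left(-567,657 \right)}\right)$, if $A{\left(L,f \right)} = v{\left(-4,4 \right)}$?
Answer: $86887380$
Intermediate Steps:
$v{\left(U,I \right)} = 11$
$A{\left(L,f \right)} = 11$
$\left(-59770 - 376850\right) \left(A{\left(-629,205 \right)} + z{\left(-567,657 \right)}\right) = \left(-59770 - 376850\right) \left(11 - 210\right) = \left(-436620\right) \left(-199\right) = 86887380$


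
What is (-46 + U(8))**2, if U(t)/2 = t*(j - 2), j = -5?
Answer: 24964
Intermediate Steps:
U(t) = -14*t (U(t) = 2*(t*(-5 - 2)) = 2*(t*(-7)) = 2*(-7*t) = -14*t)
(-46 + U(8))**2 = (-46 - 14*8)**2 = (-46 - 112)**2 = (-158)**2 = 24964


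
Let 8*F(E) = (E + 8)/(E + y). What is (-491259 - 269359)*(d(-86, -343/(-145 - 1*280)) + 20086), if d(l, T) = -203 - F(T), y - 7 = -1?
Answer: -175006187458381/11572 ≈ -1.5123e+10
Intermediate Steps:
y = 6 (y = 7 - 1 = 6)
F(E) = (8 + E)/(8*(6 + E)) (F(E) = ((E + 8)/(E + 6))/8 = ((8 + E)/(6 + E))/8 = (8 + E)/(8*(6 + E)))
d(l, T) = -203 - (8 + T)/(8*(6 + T))
(-491259 - 269359)*(d(-86, -343/(-145 - 1*280)) + 20086) = (-491259 - 269359)*((-9752 - (-557375)/(-145 - 1*280))/(8*(6 - 343/(-145 - 1*280))) + 20086) = -760618*((-9752 - (-557375)/(-145 - 280))/(8*(6 - 343/(-145 - 280))) + 20086) = -760618*((-9752 - (-557375)/(-425))/(8*(6 - 343/(-425))) + 20086) = -760618*((-9752 - (-557375)*(-1)/425)/(8*(6 - 343*(-1/425))) + 20086) = -760618*((-9752 - 1625*343/425)/(8*(6 + 343/425)) + 20086) = -760618*((-9752 - 22295/17)/(8*(2893/425)) + 20086) = -760618*((1/8)*(425/2893)*(-188079/17) + 20086) = -760618*(-4701975/23144 + 20086) = -760618*460168409/23144 = -175006187458381/11572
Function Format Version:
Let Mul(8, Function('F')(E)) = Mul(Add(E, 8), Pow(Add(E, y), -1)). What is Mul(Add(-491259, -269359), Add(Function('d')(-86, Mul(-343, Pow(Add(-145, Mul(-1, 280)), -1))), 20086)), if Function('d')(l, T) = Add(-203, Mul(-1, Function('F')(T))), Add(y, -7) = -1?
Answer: Rational(-175006187458381, 11572) ≈ -1.5123e+10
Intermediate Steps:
y = 6 (y = Add(7, -1) = 6)
Function('F')(E) = Mul(Rational(1, 8), Pow(Add(6, E), -1), Add(8, E)) (Function('F')(E) = Mul(Rational(1, 8), Mul(Add(E, 8), Pow(Add(E, 6), -1))) = Mul(Rational(1, 8), Mul(Add(8, E), Pow(Add(6, E), -1))) = Mul(Rational(1, 8), Mul(Pow(Add(6, E), -1), Add(8, E))) = Mul(Rational(1, 8), Pow(Add(6, E), -1), Add(8, E)))
Function('d')(l, T) = Add(-203, Mul(Rational(-1, 8), Pow(Add(6, T), -1), Add(8, T))) (Function('d')(l, T) = Add(-203, Mul(-1, Mul(Rational(1, 8), Pow(Add(6, T), -1), Add(8, T)))) = Add(-203, Mul(Rational(-1, 8), Pow(Add(6, T), -1), Add(8, T))))
Mul(Add(-491259, -269359), Add(Function('d')(-86, Mul(-343, Pow(Add(-145, Mul(-1, 280)), -1))), 20086)) = Mul(Add(-491259, -269359), Add(Mul(Rational(1, 8), Pow(Add(6, Mul(-343, Pow(Add(-145, Mul(-1, 280)), -1))), -1), Add(-9752, Mul(-1625, Mul(-343, Pow(Add(-145, Mul(-1, 280)), -1))))), 20086)) = Mul(-760618, Add(Mul(Rational(1, 8), Pow(Add(6, Mul(-343, Pow(Add(-145, -280), -1))), -1), Add(-9752, Mul(-1625, Mul(-343, Pow(Add(-145, -280), -1))))), 20086)) = Mul(-760618, Add(Mul(Rational(1, 8), Pow(Add(6, Mul(-343, Pow(-425, -1))), -1), Add(-9752, Mul(-1625, Mul(-343, Pow(-425, -1))))), 20086)) = Mul(-760618, Add(Mul(Rational(1, 8), Pow(Add(6, Mul(-343, Rational(-1, 425))), -1), Add(-9752, Mul(-1625, Mul(-343, Rational(-1, 425))))), 20086)) = Mul(-760618, Add(Mul(Rational(1, 8), Pow(Add(6, Rational(343, 425)), -1), Add(-9752, Mul(-1625, Rational(343, 425)))), 20086)) = Mul(-760618, Add(Mul(Rational(1, 8), Pow(Rational(2893, 425), -1), Add(-9752, Rational(-22295, 17))), 20086)) = Mul(-760618, Add(Mul(Rational(1, 8), Rational(425, 2893), Rational(-188079, 17)), 20086)) = Mul(-760618, Add(Rational(-4701975, 23144), 20086)) = Mul(-760618, Rational(460168409, 23144)) = Rational(-175006187458381, 11572)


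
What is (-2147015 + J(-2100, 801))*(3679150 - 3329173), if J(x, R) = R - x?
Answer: -750390585378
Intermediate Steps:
(-2147015 + J(-2100, 801))*(3679150 - 3329173) = (-2147015 + (801 - 1*(-2100)))*(3679150 - 3329173) = (-2147015 + (801 + 2100))*349977 = (-2147015 + 2901)*349977 = -2144114*349977 = -750390585378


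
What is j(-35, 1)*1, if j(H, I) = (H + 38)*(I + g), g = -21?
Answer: -60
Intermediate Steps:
j(H, I) = (-21 + I)*(38 + H) (j(H, I) = (H + 38)*(I - 21) = (38 + H)*(-21 + I) = (-21 + I)*(38 + H))
j(-35, 1)*1 = (-798 - 21*(-35) + 38*1 - 35*1)*1 = (-798 + 735 + 38 - 35)*1 = -60*1 = -60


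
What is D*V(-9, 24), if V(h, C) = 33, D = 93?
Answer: 3069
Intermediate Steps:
D*V(-9, 24) = 93*33 = 3069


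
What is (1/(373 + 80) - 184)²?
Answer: 6947389201/205209 ≈ 33855.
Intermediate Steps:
(1/(373 + 80) - 184)² = (1/453 - 184)² = (-83351/453)² = 6947389201/205209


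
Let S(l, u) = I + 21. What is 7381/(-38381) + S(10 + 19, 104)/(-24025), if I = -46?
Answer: -7054760/36884141 ≈ -0.19127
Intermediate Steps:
S(l, u) = -25 (S(l, u) = -46 + 21 = -25)
7381/(-38381) + S(10 + 19, 104)/(-24025) = 7381/(-38381) - 25/(-24025) = 7381*(-1/38381) - 25*(-1/24025) = -7381/38381 + 1/961 = -7054760/36884141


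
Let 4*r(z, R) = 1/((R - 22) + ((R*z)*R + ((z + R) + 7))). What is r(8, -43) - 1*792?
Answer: -46566431/58796 ≈ -792.00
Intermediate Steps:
r(z, R) = 1/(4*(-15 + z + 2*R + z*R²)) (r(z, R) = 1/(4*((R - 22) + ((R*z)*R + ((z + R) + 7)))) = 1/(4*((-22 + R) + (z*R² + ((R + z) + 7)))) = 1/(4*((-22 + R) + (z*R² + (7 + R + z)))) = 1/(4*((-22 + R) + (7 + R + z + z*R²))) = 1/(4*(-15 + z + 2*R + z*R²)))
r(8, -43) - 1*792 = 1/(4*(-15 + 8 + 2*(-43) + 8*(-43)²)) - 1*792 = 1/(4*(-15 + 8 - 86 + 8*1849)) - 792 = 1/(4*(-15 + 8 - 86 + 14792)) - 792 = (¼)/14699 - 792 = (¼)*(1/14699) - 792 = 1/58796 - 792 = -46566431/58796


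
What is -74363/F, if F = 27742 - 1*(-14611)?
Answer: -74363/42353 ≈ -1.7558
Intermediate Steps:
F = 42353 (F = 27742 + 14611 = 42353)
-74363/F = -74363/42353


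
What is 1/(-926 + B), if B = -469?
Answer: -1/1395 ≈ -0.00071685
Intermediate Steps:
1/(-926 + B) = 1/(-926 - 469) = 1/(-1395) = -1/1395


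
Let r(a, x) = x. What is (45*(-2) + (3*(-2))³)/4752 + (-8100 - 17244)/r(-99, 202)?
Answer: -3347125/26664 ≈ -125.53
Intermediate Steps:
(45*(-2) + (3*(-2))³)/4752 + (-8100 - 17244)/r(-99, 202) = (45*(-2) + (3*(-2))³)/4752 + (-8100 - 17244)/202 = (-90 + (-6)³)*(1/4752) - 25344*1/202 = (-90 - 216)*(1/4752) - 12672/101 = -306*1/4752 - 12672/101 = -17/264 - 12672/101 = -3347125/26664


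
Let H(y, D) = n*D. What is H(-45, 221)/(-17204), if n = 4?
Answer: -13/253 ≈ -0.051383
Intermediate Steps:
H(y, D) = 4*D
H(-45, 221)/(-17204) = (4*221)/(-17204) = 884*(-1/17204) = -13/253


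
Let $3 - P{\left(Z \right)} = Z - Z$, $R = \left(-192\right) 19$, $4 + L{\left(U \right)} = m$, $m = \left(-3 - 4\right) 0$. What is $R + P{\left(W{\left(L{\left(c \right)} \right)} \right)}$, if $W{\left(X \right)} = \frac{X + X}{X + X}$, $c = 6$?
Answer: $-3645$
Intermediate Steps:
$m = 0$ ($m = \left(-3 - 4\right) 0 = \left(-7\right) 0 = 0$)
$L{\left(U \right)} = -4$ ($L{\left(U \right)} = -4 + 0 = -4$)
$R = -3648$
$W{\left(X \right)} = 1$ ($W{\left(X \right)} = \frac{2 X}{2 X} = 2 X \frac{1}{2 X} = 1$)
$P{\left(Z \right)} = 3$ ($P{\left(Z \right)} = 3 - \left(Z - Z\right) = 3 - 0 = 3 + 0 = 3$)
$R + P{\left(W{\left(L{\left(c \right)} \right)} \right)} = -3648 + 3 = -3645$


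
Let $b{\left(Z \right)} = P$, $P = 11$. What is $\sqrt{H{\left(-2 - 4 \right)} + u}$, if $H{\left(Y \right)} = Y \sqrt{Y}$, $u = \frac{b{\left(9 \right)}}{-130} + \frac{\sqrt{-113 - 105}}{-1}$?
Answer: $\frac{\sqrt{-1430 - 101400 i \sqrt{6} - 16900 i \sqrt{218}}}{130} \approx 3.8326 - 3.8436 i$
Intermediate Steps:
$b{\left(Z \right)} = 11$
$u = - \frac{11}{130} - i \sqrt{218}$ ($u = \frac{11}{-130} + \frac{\sqrt{-113 - 105}}{-1} = 11 \left(- \frac{1}{130}\right) + \sqrt{-218} \left(-1\right) = - \frac{11}{130} + i \sqrt{218} \left(-1\right) = - \frac{11}{130} - i \sqrt{218} \approx -0.084615 - 14.765 i$)
$H{\left(Y \right)} = Y^{\frac{3}{2}}$
$\sqrt{H{\left(-2 - 4 \right)} + u} = \sqrt{\left(-2 - 4\right)^{\frac{3}{2}} - \left(\frac{11}{130} + i \sqrt{218}\right)} = \sqrt{\left(-6\right)^{\frac{3}{2}} - \left(\frac{11}{130} + i \sqrt{218}\right)} = \sqrt{- 6 i \sqrt{6} - \left(\frac{11}{130} + i \sqrt{218}\right)} = \sqrt{- \frac{11}{130} - i \sqrt{218} - 6 i \sqrt{6}}$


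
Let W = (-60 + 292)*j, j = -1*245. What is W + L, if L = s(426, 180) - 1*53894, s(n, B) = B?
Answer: -110554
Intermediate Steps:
j = -245
L = -53714 (L = 180 - 1*53894 = 180 - 53894 = -53714)
W = -56840 (W = (-60 + 292)*(-245) = 232*(-245) = -56840)
W + L = -56840 - 53714 = -110554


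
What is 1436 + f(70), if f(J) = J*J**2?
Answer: 344436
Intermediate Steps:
f(J) = J**3
1436 + f(70) = 1436 + 70**3 = 1436 + 343000 = 344436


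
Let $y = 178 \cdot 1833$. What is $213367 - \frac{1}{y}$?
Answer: $\frac{69616104557}{326274} \approx 2.1337 \cdot 10^{5}$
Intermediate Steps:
$y = 326274$
$213367 - \frac{1}{y} = 213367 - \frac{1}{326274} = \frac{69616104557}{326274}$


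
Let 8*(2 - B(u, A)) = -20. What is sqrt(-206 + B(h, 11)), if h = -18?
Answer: I*sqrt(806)/2 ≈ 14.195*I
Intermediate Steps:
B(u, A) = 9/2 (B(u, A) = 2 - 1/8*(-20) = 2 + 5/2 = 9/2)
sqrt(-206 + B(h, 11)) = sqrt(-206 + 9/2) = sqrt(-403/2) = I*sqrt(806)/2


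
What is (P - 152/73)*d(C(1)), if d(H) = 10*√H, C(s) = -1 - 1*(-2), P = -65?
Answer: -48970/73 ≈ -670.82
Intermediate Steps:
C(s) = 1 (C(s) = -1 + 2 = 1)
(P - 152/73)*d(C(1)) = (-65 - 152/73)*(10*√1) = (-65 - 152*1/73)*(10*1) = (-65 - 152/73)*10 = -4897/73*10 = -48970/73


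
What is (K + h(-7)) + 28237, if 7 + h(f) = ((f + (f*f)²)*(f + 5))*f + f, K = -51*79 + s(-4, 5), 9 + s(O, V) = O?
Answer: 57697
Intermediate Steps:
s(O, V) = -9 + O
K = -4042 (K = -51*79 + (-9 - 4) = -4029 - 13 = -4042)
h(f) = -7 + f + f*(5 + f)*(f + f⁴) (h(f) = -7 + (((f + (f*f)²)*(f + 5))*f + f) = -7 + (((f + (f²)²)*(5 + f))*f + f) = -7 + (((f + f⁴)*(5 + f))*f + f) = -7 + (((5 + f)*(f + f⁴))*f + f) = -7 + (f*(5 + f)*(f + f⁴) + f) = -7 + (f + f*(5 + f)*(f + f⁴)) = -7 + f + f*(5 + f)*(f + f⁴))
(K + h(-7)) + 28237 = (-4042 + (-7 - 7 + (-7)³ + (-7)⁶ + 5*(-7)² + 5*(-7)⁵)) + 28237 = (-4042 + (-7 - 7 - 343 + 117649 + 5*49 + 5*(-16807))) + 28237 = (-4042 + (-7 - 7 - 343 + 117649 + 245 - 84035)) + 28237 = (-4042 + 33502) + 28237 = 29460 + 28237 = 57697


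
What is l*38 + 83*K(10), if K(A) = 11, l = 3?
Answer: 1027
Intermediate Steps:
l*38 + 83*K(10) = 3*38 + 83*11 = 114 + 913 = 1027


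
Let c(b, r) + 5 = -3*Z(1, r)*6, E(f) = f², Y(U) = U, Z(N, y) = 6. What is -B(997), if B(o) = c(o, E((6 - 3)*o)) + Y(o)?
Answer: -884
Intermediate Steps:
c(b, r) = -113 (c(b, r) = -5 - 3*6*6 = -5 - 18*6 = -5 - 108 = -113)
B(o) = -113 + o
-B(997) = -(-113 + 997) = -1*884 = -884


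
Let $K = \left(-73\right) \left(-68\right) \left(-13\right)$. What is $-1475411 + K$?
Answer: $-1539943$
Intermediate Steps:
$K = -64532$ ($K = 4964 \left(-13\right) = -64532$)
$-1475411 + K = -1475411 - 64532 = -1539943$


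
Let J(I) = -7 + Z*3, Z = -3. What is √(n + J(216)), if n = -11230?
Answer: I*√11246 ≈ 106.05*I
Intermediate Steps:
J(I) = -16 (J(I) = -7 - 3*3 = -7 - 9 = -16)
√(n + J(216)) = √(-11230 - 16) = √(-11246) = I*√11246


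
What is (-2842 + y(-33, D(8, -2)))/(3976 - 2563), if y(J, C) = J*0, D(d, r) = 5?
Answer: -2842/1413 ≈ -2.0113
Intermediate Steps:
y(J, C) = 0
(-2842 + y(-33, D(8, -2)))/(3976 - 2563) = (-2842 + 0)/(3976 - 2563) = -2842/1413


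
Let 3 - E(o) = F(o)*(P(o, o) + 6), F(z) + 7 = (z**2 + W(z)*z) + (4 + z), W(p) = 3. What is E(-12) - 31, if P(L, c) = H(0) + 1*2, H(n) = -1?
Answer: -679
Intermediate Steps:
F(z) = -3 + z**2 + 4*z (F(z) = -7 + ((z**2 + 3*z) + (4 + z)) = -7 + (4 + z**2 + 4*z) = -3 + z**2 + 4*z)
P(L, c) = 1 (P(L, c) = -1 + 1*2 = -1 + 2 = 1)
E(o) = 24 - 28*o - 7*o**2 (E(o) = 3 - (-3 + o**2 + 4*o)*(1 + 6) = 3 - (-3 + o**2 + 4*o)*7 = 3 - (-21 + 7*o**2 + 28*o) = 3 + (21 - 28*o - 7*o**2) = 24 - 28*o - 7*o**2)
E(-12) - 31 = (24 - 28*(-12) - 7*(-12)**2) - 31 = (24 + 336 - 7*144) - 31 = (24 + 336 - 1008) - 31 = -648 - 31 = -679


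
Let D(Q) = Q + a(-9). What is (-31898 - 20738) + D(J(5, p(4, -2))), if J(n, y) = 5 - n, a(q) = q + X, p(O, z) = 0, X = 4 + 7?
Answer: -52634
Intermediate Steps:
X = 11
a(q) = 11 + q (a(q) = q + 11 = 11 + q)
D(Q) = 2 + Q (D(Q) = Q + (11 - 9) = Q + 2 = 2 + Q)
(-31898 - 20738) + D(J(5, p(4, -2))) = (-31898 - 20738) + (2 + (5 - 1*5)) = -52636 + (2 + (5 - 5)) = -52636 + (2 + 0) = -52636 + 2 = -52634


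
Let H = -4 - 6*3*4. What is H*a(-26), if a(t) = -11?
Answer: 836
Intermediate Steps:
H = -76 (H = -4 - 18*4 = -4 - 1*72 = -4 - 72 = -76)
H*a(-26) = -76*(-11) = 836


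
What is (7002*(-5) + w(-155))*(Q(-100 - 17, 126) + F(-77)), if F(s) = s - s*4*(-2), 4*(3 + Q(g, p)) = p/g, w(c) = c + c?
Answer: 319698980/13 ≈ 2.4592e+7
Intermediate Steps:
w(c) = 2*c
Q(g, p) = -3 + p/(4*g) (Q(g, p) = -3 + (p/g)/4 = -3 + p/(4*g))
F(s) = 9*s (F(s) = s - 4*s*(-2) = s - (-8)*s = s + 8*s = 9*s)
(7002*(-5) + w(-155))*(Q(-100 - 17, 126) + F(-77)) = (7002*(-5) + 2*(-155))*((-3 + (¼)*126/(-100 - 17)) + 9*(-77)) = (-35010 - 310)*((-3 + (¼)*126/(-117)) - 693) = -35320*((-3 + (¼)*126*(-1/117)) - 693) = -35320*((-3 - 7/26) - 693) = -35320*(-85/26 - 693) = -35320*(-18103/26) = 319698980/13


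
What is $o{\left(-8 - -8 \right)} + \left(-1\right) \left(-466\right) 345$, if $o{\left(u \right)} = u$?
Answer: $160770$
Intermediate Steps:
$o{\left(-8 - -8 \right)} + \left(-1\right) \left(-466\right) 345 = \left(-8 - -8\right) + \left(-1\right) \left(-466\right) 345 = \left(-8 + 8\right) + 466 \cdot 345 = 0 + 160770 = 160770$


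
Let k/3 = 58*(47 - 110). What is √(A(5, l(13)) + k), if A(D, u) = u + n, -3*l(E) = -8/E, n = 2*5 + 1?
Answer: I*√16656159/39 ≈ 104.65*I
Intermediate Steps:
n = 11 (n = 10 + 1 = 11)
l(E) = 8/(3*E) (l(E) = -(-8)/(3*E) = 8/(3*E))
A(D, u) = 11 + u (A(D, u) = u + 11 = 11 + u)
k = -10962 (k = 3*(58*(47 - 110)) = 3*(58*(-63)) = 3*(-3654) = -10962)
√(A(5, l(13)) + k) = √((11 + (8/3)/13) - 10962) = √((11 + (8/3)*(1/13)) - 10962) = √((11 + 8/39) - 10962) = √(437/39 - 10962) = √(-427081/39) = I*√16656159/39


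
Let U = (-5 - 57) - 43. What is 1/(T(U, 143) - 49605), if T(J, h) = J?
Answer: -1/49710 ≈ -2.0117e-5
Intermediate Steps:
U = -105 (U = -62 - 43 = -105)
1/(T(U, 143) - 49605) = 1/(-105 - 49605) = 1/(-49710) = -1/49710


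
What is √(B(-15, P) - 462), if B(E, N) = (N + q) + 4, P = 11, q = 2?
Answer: I*√445 ≈ 21.095*I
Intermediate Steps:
B(E, N) = 6 + N (B(E, N) = (N + 2) + 4 = (2 + N) + 4 = 6 + N)
√(B(-15, P) - 462) = √((6 + 11) - 462) = √(17 - 462) = √(-445) = I*√445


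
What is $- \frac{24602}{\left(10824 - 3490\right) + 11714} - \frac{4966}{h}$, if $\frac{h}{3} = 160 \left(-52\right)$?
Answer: $- \frac{2497469}{2285760} \approx -1.0926$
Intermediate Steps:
$h = -24960$ ($h = 3 \cdot 160 \left(-52\right) = 3 \left(-8320\right) = -24960$)
$- \frac{24602}{\left(10824 - 3490\right) + 11714} - \frac{4966}{h} = - \frac{24602}{\left(10824 - 3490\right) + 11714} - \frac{4966}{-24960} = - \frac{24602}{7334 + 11714} - - \frac{191}{960} = - \frac{24602}{19048} + \frac{191}{960} = \left(-24602\right) \frac{1}{19048} + \frac{191}{960} = - \frac{12301}{9524} + \frac{191}{960} = - \frac{2497469}{2285760}$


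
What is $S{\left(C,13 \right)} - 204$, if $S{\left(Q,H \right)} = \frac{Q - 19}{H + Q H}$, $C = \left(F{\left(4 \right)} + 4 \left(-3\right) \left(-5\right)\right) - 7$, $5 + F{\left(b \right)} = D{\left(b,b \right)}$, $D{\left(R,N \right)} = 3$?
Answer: $- \frac{34468}{169} \approx -203.95$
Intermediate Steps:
$F{\left(b \right)} = -2$ ($F{\left(b \right)} = -5 + 3 = -2$)
$C = 51$ ($C = \left(-2 + 4 \left(-3\right) \left(-5\right)\right) - 7 = \left(-2 - -60\right) - 7 = \left(-2 + 60\right) - 7 = 58 - 7 = 51$)
$S{\left(Q,H \right)} = \frac{-19 + Q}{H + H Q}$
$S{\left(C,13 \right)} - 204 = \frac{-19 + 51}{13 \left(1 + 51\right)} - 204 = \frac{1}{13} \cdot \frac{1}{52} \cdot 32 - 204 = \frac{8}{169} - 204 = - \frac{34468}{169}$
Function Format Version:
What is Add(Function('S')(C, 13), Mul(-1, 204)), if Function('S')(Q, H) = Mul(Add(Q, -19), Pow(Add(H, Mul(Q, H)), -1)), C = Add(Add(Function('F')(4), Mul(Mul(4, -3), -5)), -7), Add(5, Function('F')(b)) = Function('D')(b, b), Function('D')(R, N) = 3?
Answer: Rational(-34468, 169) ≈ -203.95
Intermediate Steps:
Function('F')(b) = -2 (Function('F')(b) = Add(-5, 3) = -2)
C = 51 (C = Add(Add(-2, Mul(Mul(4, -3), -5)), -7) = Add(Add(-2, Mul(-12, -5)), -7) = Add(Add(-2, 60), -7) = Add(58, -7) = 51)
Function('S')(Q, H) = Mul(Pow(Add(H, Mul(H, Q)), -1), Add(-19, Q)) (Function('S')(Q, H) = Mul(Add(-19, Q), Pow(Add(H, Mul(H, Q)), -1)) = Mul(Pow(Add(H, Mul(H, Q)), -1), Add(-19, Q)))
Add(Function('S')(C, 13), Mul(-1, 204)) = Add(Mul(Pow(13, -1), Pow(Add(1, 51), -1), Add(-19, 51)), Mul(-1, 204)) = Add(Mul(Rational(1, 13), Pow(52, -1), 32), -204) = Add(Mul(Rational(1, 13), Rational(1, 52), 32), -204) = Add(Rational(8, 169), -204) = Rational(-34468, 169)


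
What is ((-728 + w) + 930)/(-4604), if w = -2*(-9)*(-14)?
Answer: 25/2302 ≈ 0.010860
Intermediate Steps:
w = -252 (w = 18*(-14) = -252)
((-728 + w) + 930)/(-4604) = ((-728 - 252) + 930)/(-4604) = (-980 + 930)*(-1/4604) = -50*(-1/4604) = 25/2302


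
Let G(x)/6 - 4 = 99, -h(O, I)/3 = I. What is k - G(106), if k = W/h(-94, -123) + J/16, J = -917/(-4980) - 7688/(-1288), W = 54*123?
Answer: -7692154583/12828480 ≈ -599.62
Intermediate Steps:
h(O, I) = -3*I
G(x) = 618 (G(x) = 24 + 6*99 = 24 + 594 = 618)
W = 6642
J = 4933417/801780 (J = -917*(-1/4980) - 7688*(-1/1288) = 917/4980 + 961/161 = 4933417/801780 ≈ 6.1531)
k = 235846057/12828480 (k = 6642/((-3*(-123))) + (4933417/801780)/16 = 6642/369 + (4933417/801780)*(1/16) = 6642*(1/369) + 4933417/12828480 = 18 + 4933417/12828480 = 235846057/12828480 ≈ 18.385)
k - G(106) = 235846057/12828480 - 1*618 = 235846057/12828480 - 618 = -7692154583/12828480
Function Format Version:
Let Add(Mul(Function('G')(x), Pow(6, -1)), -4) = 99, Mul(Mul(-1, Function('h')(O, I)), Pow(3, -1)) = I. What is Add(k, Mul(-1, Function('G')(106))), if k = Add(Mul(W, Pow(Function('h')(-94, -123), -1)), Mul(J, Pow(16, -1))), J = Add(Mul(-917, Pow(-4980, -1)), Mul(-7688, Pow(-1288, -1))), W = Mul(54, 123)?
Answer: Rational(-7692154583, 12828480) ≈ -599.62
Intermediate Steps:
Function('h')(O, I) = Mul(-3, I)
Function('G')(x) = 618 (Function('G')(x) = Add(24, Mul(6, 99)) = Add(24, 594) = 618)
W = 6642
J = Rational(4933417, 801780) (J = Add(Mul(-917, Rational(-1, 4980)), Mul(-7688, Rational(-1, 1288))) = Add(Rational(917, 4980), Rational(961, 161)) = Rational(4933417, 801780) ≈ 6.1531)
k = Rational(235846057, 12828480) (k = Add(Mul(6642, Pow(Mul(-3, -123), -1)), Mul(Rational(4933417, 801780), Pow(16, -1))) = Add(Mul(6642, Pow(369, -1)), Mul(Rational(4933417, 801780), Rational(1, 16))) = Add(Mul(6642, Rational(1, 369)), Rational(4933417, 12828480)) = Add(18, Rational(4933417, 12828480)) = Rational(235846057, 12828480) ≈ 18.385)
Add(k, Mul(-1, Function('G')(106))) = Add(Rational(235846057, 12828480), Mul(-1, 618)) = Add(Rational(235846057, 12828480), -618) = Rational(-7692154583, 12828480)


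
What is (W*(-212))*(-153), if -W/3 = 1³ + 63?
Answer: -6227712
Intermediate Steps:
W = -192 (W = -3*(1³ + 63) = -3*(1 + 63) = -3*64 = -192)
(W*(-212))*(-153) = -192*(-212)*(-153) = 40704*(-153) = -6227712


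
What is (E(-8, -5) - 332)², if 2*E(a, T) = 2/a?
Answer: 7059649/64 ≈ 1.1031e+5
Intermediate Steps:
E(a, T) = 1/a (E(a, T) = (2/a)/2 = 1/a)
(E(-8, -5) - 332)² = (1/(-8) - 332)² = (-⅛ - 332)² = (-2657/8)² = 7059649/64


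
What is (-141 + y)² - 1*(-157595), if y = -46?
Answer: 192564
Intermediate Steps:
(-141 + y)² - 1*(-157595) = (-141 - 46)² - 1*(-157595) = (-187)² + 157595 = 34969 + 157595 = 192564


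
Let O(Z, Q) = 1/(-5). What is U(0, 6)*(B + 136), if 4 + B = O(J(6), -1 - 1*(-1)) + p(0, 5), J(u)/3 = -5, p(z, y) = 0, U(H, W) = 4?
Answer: 2636/5 ≈ 527.20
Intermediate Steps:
J(u) = -15 (J(u) = 3*(-5) = -15)
O(Z, Q) = -⅕
B = -21/5 (B = -4 + (-⅕ + 0) = -4 - ⅕ = -21/5 ≈ -4.2000)
U(0, 6)*(B + 136) = 4*(-21/5 + 136) = 4*(659/5) = 2636/5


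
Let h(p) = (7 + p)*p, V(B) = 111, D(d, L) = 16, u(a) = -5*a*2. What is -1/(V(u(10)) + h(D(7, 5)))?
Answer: -1/479 ≈ -0.0020877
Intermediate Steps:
u(a) = -10*a
h(p) = p*(7 + p)
-1/(V(u(10)) + h(D(7, 5))) = -1/(111 + 16*(7 + 16)) = -1/(111 + 16*23) = -1/(111 + 368) = -1/479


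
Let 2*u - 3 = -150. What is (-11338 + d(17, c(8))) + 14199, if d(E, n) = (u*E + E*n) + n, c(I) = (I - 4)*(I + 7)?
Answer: 5383/2 ≈ 2691.5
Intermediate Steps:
u = -147/2 (u = 3/2 + (1/2)*(-150) = 3/2 - 75 = -147/2 ≈ -73.500)
c(I) = (-4 + I)*(7 + I)
d(E, n) = n - 147*E/2 + E*n (d(E, n) = (-147*E/2 + E*n) + n = n - 147*E/2 + E*n)
(-11338 + d(17, c(8))) + 14199 = (-11338 + ((-28 + 8**2 + 3*8) - 147/2*17 + 17*(-28 + 8**2 + 3*8))) + 14199 = (-11338 + ((-28 + 64 + 24) - 2499/2 + 17*(-28 + 64 + 24))) + 14199 = (-11338 + (60 - 2499/2 + 17*60)) + 14199 = (-11338 + (60 - 2499/2 + 1020)) + 14199 = (-11338 - 339/2) + 14199 = -23015/2 + 14199 = 5383/2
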